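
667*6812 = 4543604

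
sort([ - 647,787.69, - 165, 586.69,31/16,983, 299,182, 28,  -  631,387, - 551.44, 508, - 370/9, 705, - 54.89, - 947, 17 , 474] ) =[  -  947,  -  647, - 631, - 551.44,- 165, -54.89, - 370/9, 31/16, 17 , 28,182, 299, 387, 474, 508  ,  586.69,705,787.69, 983 ]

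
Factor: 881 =881^1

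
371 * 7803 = 2894913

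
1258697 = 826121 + 432576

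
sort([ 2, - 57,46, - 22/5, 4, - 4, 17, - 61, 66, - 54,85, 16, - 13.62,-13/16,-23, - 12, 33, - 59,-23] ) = [ - 61,-59, - 57 ,-54,  -  23,-23,- 13.62,-12 , -22/5, - 4, - 13/16, 2, 4, 16,  17,33,46, 66, 85 ]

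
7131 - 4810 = 2321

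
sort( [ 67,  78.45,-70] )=[ - 70,67, 78.45]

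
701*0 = 0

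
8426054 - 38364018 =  -29937964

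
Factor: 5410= 2^1 * 5^1*541^1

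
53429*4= 213716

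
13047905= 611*21355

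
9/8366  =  9/8366  =  0.00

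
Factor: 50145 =3^1*5^1*3343^1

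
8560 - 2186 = 6374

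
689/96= 7 + 17/96 = 7.18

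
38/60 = 19/30= 0.63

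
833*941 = 783853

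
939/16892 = 939/16892 = 0.06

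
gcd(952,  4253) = 1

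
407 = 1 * 407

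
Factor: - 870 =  - 2^1 * 3^1*5^1*29^1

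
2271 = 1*2271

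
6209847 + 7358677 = 13568524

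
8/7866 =4/3933 = 0.00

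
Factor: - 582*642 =-373644 = - 2^2*3^2*97^1*107^1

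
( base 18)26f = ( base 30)pl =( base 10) 771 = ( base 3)1001120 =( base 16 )303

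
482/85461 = 482/85461 = 0.01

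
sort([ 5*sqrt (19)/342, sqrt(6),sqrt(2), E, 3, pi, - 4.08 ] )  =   [ - 4.08, 5*sqrt(19) /342, sqrt(2 ),  sqrt(6),E, 3, pi] 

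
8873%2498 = 1379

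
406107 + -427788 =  - 21681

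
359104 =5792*62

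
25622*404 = 10351288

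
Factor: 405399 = 3^1*17^1*7949^1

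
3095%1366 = 363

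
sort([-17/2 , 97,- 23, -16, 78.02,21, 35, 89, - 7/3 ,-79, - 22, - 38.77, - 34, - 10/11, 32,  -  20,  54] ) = [ - 79, -38.77,-34, - 23 , -22,-20, - 16,-17/2, - 7/3,  -  10/11, 21,32, 35,54, 78.02, 89, 97]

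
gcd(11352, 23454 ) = 6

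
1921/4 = 1921/4 = 480.25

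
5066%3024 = 2042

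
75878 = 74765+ 1113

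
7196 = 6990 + 206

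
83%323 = 83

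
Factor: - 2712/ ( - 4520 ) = 3/5 = 3^1*5^(-1 ) 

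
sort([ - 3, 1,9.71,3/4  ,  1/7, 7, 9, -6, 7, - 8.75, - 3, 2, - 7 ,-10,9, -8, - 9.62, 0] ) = [ - 10, - 9.62, - 8.75, - 8, - 7, - 6, - 3, -3, 0, 1/7 , 3/4,1,2,7, 7,9,9, 9.71 ]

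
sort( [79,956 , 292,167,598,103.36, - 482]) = [- 482,79,103.36,167,292,598, 956] 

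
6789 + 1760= 8549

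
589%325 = 264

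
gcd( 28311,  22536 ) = 3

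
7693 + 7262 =14955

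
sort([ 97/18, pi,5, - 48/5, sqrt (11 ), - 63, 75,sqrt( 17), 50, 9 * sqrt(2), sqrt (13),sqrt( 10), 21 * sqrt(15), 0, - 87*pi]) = [ - 87*pi,  -  63, - 48/5 , 0, pi,  sqrt (10 ), sqrt(  11 ),sqrt(13), sqrt( 17 ),5,97/18,9*sqrt(2 ),50,75, 21*sqrt(15)] 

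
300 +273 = 573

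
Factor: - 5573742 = - 2^1*3^1*29^1*103^1*311^1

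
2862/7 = 408 + 6/7 = 408.86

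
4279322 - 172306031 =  - 168026709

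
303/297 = 101/99 = 1.02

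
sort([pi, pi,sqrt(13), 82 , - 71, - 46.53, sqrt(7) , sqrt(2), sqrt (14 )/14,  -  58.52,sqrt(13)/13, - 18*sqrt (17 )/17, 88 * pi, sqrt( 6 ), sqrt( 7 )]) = [ - 71, - 58.52,- 46.53, - 18*sqrt( 17 )/17, sqrt( 14 ) /14,sqrt (13 ) /13, sqrt ( 2 ), sqrt(6 ), sqrt (7), sqrt(7),pi, pi,  sqrt(13), 82, 88*pi ] 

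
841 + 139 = 980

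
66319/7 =66319/7 = 9474.14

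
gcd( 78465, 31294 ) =1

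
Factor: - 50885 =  - 5^1*10177^1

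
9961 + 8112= 18073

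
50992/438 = 116 + 92/219 = 116.42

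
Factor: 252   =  2^2*3^2 * 7^1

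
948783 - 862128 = 86655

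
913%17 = 12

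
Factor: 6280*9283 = 58297240 = 2^3*5^1*157^1*9283^1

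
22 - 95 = -73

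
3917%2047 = 1870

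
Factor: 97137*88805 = 8626251285 =3^2*5^1*43^1 * 251^1 * 17761^1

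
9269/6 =1544 + 5/6= 1544.83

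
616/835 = 616/835 = 0.74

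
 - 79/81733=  - 79/81733=-0.00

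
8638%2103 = 226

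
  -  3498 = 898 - 4396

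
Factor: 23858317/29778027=3^(-1) *7^1 * 509^( - 1 )*19501^( - 1)*3408331^1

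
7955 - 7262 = 693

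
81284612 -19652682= 61631930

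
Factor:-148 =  - 2^2*37^1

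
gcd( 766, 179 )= 1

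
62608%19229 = 4921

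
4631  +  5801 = 10432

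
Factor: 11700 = 2^2*3^2*5^2*13^1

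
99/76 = 1 + 23/76 = 1.30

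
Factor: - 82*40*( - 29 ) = 95120= 2^4 * 5^1*29^1*41^1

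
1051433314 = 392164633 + 659268681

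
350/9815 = 70/1963 = 0.04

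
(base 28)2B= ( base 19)3a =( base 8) 103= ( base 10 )67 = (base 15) 47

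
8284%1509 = 739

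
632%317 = 315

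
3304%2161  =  1143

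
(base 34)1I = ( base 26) 20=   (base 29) 1N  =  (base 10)52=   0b110100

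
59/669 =59/669  =  0.09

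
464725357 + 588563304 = 1053288661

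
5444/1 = 5444 = 5444.00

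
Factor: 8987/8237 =11^1 * 19^1 * 43^1*8237^(-1 )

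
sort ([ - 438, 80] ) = [ - 438,  80 ]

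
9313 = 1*9313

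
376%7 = 5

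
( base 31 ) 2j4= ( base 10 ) 2515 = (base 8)4723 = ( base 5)40030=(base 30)2np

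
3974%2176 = 1798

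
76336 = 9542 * 8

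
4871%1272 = 1055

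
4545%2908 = 1637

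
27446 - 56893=-29447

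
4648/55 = 84+28/55= 84.51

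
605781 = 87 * 6963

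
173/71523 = 173/71523 = 0.00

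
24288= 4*6072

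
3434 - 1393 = 2041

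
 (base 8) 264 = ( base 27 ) 6i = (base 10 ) 180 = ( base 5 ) 1210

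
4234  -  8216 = -3982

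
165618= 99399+66219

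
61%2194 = 61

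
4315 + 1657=5972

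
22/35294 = 11/17647 = 0.00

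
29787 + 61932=91719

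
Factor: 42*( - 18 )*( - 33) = 2^2*3^4 * 7^1*11^1 = 24948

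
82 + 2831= 2913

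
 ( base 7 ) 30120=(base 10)7266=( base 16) 1C62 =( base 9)10863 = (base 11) 5506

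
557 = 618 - 61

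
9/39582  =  1/4398=   0.00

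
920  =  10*92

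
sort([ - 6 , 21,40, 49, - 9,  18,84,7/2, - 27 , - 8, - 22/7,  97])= [ - 27, - 9, - 8,  -  6 , - 22/7, 7/2, 18,  21, 40, 49, 84,97 ] 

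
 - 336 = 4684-5020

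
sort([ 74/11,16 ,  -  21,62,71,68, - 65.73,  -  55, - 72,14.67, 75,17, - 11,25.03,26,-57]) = [ - 72, - 65.73, - 57, - 55, - 21, - 11,74/11,14.67,16,17 , 25.03  ,  26, 62,68,71,75 ]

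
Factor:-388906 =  - 2^1*7^1*27779^1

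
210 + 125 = 335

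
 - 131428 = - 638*206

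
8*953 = 7624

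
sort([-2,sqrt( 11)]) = [ - 2,sqrt( 11 )]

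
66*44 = 2904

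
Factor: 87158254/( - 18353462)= - 43579127/9176731 =- 29^( - 1) * 316439^ ( - 1)*43579127^1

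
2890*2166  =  6259740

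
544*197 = 107168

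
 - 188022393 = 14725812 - 202748205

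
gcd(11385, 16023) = 3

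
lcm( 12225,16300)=48900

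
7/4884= 7/4884 = 0.00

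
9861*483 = 4762863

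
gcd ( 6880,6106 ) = 86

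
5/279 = 5/279 = 0.02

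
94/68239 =94/68239=0.00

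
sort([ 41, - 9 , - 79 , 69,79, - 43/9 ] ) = [ - 79, - 9, - 43/9,41,69 , 79]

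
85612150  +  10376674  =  95988824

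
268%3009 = 268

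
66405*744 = 49405320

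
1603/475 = 1603/475  =  3.37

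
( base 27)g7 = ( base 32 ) DN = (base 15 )1E4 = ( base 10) 439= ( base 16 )1B7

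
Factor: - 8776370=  - 2^1 * 5^1*179^1*4903^1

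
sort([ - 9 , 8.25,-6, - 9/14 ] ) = [-9, - 6,-9/14,8.25]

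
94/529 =94/529=0.18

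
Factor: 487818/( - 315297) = - 82/53=- 2^1*41^1*53^( - 1) 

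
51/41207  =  51/41207  =  0.00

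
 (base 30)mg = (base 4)22210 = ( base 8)1244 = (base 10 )676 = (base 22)18G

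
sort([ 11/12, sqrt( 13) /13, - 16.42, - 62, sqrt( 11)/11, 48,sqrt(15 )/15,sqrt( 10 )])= [ - 62, - 16.42,sqrt( 15) /15, sqrt( 13) /13, sqrt (11 ) /11,11/12, sqrt( 10),  48 ] 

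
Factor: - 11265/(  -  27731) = 3^1*5^1*11^(-1)*751^1 * 2521^ ( - 1 )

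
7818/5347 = 1 + 2471/5347 = 1.46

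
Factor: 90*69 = 6210 = 2^1*3^3 * 5^1*23^1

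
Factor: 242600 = 2^3*5^2*1213^1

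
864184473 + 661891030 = 1526075503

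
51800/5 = 10360 = 10360.00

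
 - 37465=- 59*635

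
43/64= 43/64 = 0.67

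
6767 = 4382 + 2385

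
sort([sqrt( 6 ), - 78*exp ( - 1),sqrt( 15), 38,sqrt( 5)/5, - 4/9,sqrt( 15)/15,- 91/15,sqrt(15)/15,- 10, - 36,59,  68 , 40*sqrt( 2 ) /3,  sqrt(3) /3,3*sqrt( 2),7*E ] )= [- 36, - 78*exp( - 1), - 10, - 91/15, - 4/9,sqrt( 15 ) /15,sqrt(15 )/15, sqrt ( 5) /5, sqrt( 3) /3, sqrt( 6),sqrt (15 ),3*sqrt( 2),40*sqrt ( 2) /3,7*E, 38,59,68]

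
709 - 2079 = -1370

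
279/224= 279/224 = 1.25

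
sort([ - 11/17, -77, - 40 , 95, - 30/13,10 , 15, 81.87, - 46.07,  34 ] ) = [-77, - 46.07, - 40, - 30/13,  -  11/17, 10 , 15, 34 , 81.87, 95]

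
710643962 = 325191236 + 385452726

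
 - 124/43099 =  - 1 + 42975/43099 = - 0.00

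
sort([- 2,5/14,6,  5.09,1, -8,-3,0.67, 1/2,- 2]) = [-8,-3, - 2, -2 , 5/14, 1/2,0.67,1,5.09, 6] 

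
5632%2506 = 620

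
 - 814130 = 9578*( - 85 )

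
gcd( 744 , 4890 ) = 6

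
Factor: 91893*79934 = 7345375062   =  2^1*3^1*17^1*2351^1*30631^1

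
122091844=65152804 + 56939040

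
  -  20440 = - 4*5110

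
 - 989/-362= 2 + 265/362  =  2.73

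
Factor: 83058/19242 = 3^( -1 )*109^1*127^1 * 1069^ (- 1) = 13843/3207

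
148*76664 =11346272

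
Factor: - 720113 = - 269^1*2677^1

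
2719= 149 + 2570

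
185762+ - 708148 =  - 522386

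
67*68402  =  4582934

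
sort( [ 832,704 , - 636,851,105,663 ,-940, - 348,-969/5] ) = [-940, -636, - 348, - 969/5, 105,663,704, 832,851]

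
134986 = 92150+42836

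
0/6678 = 0 = 0.00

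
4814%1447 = 473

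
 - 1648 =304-1952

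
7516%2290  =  646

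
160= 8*20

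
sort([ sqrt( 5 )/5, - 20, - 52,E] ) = [-52, - 20,sqrt(5 )/5,E]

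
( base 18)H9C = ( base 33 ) 576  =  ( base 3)21210110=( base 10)5682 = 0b1011000110010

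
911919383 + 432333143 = 1344252526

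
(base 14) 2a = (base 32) 16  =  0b100110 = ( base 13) 2C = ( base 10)38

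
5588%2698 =192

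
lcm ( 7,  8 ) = 56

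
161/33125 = 161/33125 = 0.00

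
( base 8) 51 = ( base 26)1F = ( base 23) 1I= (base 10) 41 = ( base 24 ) 1H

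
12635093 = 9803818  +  2831275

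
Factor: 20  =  2^2*  5^1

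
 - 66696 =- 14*4764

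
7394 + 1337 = 8731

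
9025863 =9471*953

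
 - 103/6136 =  -103/6136 =-0.02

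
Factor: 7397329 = 17^1*23^1 * 18919^1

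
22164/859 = 22164/859  =  25.80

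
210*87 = 18270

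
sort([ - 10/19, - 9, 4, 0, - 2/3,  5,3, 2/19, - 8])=[ - 9 , - 8, - 2/3, - 10/19,  0, 2/19,3,4, 5]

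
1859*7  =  13013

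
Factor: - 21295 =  - 5^1*4259^1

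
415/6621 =415/6621 = 0.06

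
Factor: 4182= 2^1* 3^1 * 17^1*41^1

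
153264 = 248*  618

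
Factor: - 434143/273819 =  - 3^ ( - 1)*7^ (-1 )*13^(-1)*17^( - 1)* 59^( - 1 )*191^1*2273^1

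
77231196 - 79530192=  - 2298996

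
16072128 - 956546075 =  - 940473947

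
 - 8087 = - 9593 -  - 1506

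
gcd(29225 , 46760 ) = 5845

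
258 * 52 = 13416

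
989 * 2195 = 2170855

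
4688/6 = 2344/3 =781.33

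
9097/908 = 10 + 17/908 = 10.02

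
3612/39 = 92 + 8/13 = 92.62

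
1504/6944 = 47/217 = 0.22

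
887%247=146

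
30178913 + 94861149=125040062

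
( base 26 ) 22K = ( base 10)1424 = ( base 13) 857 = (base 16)590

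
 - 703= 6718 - 7421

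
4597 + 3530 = 8127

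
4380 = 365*12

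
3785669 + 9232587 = 13018256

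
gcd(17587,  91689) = 1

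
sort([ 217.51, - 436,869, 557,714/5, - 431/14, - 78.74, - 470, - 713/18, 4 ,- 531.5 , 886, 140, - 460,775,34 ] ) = [-531.5  , - 470, - 460, - 436, - 78.74, - 713/18, - 431/14,4, 34, 140, 714/5,217.51,557, 775, 869, 886 ]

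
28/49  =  4/7 =0.57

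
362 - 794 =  - 432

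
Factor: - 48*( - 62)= 2^5*3^1* 31^1 =2976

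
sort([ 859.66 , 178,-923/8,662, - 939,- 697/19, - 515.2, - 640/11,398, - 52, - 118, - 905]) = [ - 939, - 905,- 515.2, -118, - 923/8, - 640/11, - 52, - 697/19,  178,398,  662, 859.66]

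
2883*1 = 2883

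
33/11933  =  33/11933 = 0.00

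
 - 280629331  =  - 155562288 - 125067043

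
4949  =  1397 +3552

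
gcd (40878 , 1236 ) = 6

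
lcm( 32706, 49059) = 98118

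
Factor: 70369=13^1*5413^1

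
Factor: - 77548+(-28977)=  - 5^2*4261^1 =- 106525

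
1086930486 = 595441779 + 491488707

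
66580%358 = 350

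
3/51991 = 3/51991 = 0.00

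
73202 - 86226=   -  13024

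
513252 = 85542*6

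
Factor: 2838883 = 1163^1*2441^1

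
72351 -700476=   -  628125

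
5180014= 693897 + 4486117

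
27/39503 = 27/39503 = 0.00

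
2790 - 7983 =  - 5193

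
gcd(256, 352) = 32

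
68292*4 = 273168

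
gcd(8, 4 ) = 4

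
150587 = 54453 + 96134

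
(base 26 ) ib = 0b111011111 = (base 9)582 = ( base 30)FT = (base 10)479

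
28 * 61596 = 1724688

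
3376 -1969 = 1407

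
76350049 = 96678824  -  20328775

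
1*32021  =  32021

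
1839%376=335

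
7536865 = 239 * 31535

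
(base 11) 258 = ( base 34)8X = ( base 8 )461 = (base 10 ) 305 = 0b100110001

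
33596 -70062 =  - 36466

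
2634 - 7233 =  - 4599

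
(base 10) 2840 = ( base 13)13a6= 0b101100011000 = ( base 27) 3o5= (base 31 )2tj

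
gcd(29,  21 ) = 1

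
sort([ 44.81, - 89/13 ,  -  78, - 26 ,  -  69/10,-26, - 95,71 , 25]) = [ - 95, - 78 , - 26, - 26, - 69/10, - 89/13,25,  44.81,71]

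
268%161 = 107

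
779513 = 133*5861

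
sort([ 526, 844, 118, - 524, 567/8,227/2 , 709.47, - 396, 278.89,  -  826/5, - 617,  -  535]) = [ - 617,-535,  -  524, - 396,  -  826/5,567/8, 227/2, 118,278.89,526, 709.47 , 844] 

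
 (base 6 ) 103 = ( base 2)100111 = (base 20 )1j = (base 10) 39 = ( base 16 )27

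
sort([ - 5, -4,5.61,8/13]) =[  -  5, - 4,8/13,5.61]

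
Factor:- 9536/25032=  - 8/21=- 2^3*3^ ( - 1)*7^( - 1 ) 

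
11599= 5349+6250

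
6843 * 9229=63154047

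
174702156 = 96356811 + 78345345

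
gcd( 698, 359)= 1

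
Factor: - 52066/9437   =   - 2^1*7^1*3719^1*9437^ ( - 1 ) 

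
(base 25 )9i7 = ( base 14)2306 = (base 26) 8po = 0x17C2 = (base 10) 6082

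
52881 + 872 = 53753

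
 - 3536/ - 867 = 4 + 4/51 = 4.08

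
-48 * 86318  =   - 4143264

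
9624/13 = 9624/13 = 740.31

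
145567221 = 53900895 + 91666326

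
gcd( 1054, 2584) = 34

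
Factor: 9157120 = 2^9*  5^1*7^2 * 73^1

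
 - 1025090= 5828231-6853321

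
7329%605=69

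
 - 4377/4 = -1095 + 3/4 = - 1094.25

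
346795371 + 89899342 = 436694713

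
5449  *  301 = 1640149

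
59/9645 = 59/9645 = 0.01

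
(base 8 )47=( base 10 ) 39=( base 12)33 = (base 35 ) 14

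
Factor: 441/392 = 2^( - 3)*3^2 = 9/8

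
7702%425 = 52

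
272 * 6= 1632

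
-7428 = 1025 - 8453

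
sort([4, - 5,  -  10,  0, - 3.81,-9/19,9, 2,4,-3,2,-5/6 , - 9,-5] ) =[- 10,-9, - 5,-5 , - 3.81,  -  3,-5/6, - 9/19,0, 2, 2,4, 4,9]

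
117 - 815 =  - 698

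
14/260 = 7/130=0.05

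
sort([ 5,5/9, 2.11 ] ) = [ 5/9,2.11,5] 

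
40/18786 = 20/9393 = 0.00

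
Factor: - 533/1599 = -3^( - 1)=-1/3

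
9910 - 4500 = 5410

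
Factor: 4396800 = 2^8*3^1*5^2 * 229^1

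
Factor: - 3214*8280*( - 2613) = 2^4*3^3  *5^1 * 13^1*23^1*67^1*1607^1 = 69536946960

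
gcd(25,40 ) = 5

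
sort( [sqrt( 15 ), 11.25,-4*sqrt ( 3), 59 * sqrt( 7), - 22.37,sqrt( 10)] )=[-22.37, - 4*sqrt( 3 ),sqrt( 10 ),sqrt(15), 11.25,59*sqrt (7) ] 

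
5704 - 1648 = 4056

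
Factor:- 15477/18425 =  - 21/25 = - 3^1*5^( - 2) * 7^1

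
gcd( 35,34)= 1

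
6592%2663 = 1266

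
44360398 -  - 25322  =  44385720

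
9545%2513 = 2006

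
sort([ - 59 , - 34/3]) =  [ - 59, - 34/3 ] 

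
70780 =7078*10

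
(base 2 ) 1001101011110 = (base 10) 4958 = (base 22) A58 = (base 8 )11536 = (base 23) 98D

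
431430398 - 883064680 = -451634282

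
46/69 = 2/3 = 0.67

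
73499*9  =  661491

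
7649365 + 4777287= 12426652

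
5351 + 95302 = 100653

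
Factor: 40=2^3*5^1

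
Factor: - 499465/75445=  - 523/79= - 79^ ( -1) * 523^1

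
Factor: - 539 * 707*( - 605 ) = 5^1*7^3*11^3*101^1=230549165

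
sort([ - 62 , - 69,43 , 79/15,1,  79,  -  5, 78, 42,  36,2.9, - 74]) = [ - 74, - 69, - 62, - 5, 1, 2.9, 79/15,36,  42, 43 , 78, 79]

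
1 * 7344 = 7344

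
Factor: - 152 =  - 2^3*19^1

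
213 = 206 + 7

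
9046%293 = 256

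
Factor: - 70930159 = - 70930159^1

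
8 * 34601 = 276808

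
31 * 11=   341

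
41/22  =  41/22=   1.86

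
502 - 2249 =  - 1747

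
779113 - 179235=599878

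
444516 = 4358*102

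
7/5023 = 7/5023=0.00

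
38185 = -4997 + 43182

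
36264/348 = 104 + 6/29 = 104.21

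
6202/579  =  10+412/579 = 10.71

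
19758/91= 19758/91 = 217.12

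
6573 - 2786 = 3787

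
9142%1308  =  1294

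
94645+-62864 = 31781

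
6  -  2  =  4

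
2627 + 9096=11723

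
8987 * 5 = 44935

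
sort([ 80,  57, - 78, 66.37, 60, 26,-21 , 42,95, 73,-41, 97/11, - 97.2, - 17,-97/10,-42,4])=[ - 97.2, - 78,- 42, - 41, - 21, - 17, - 97/10,4, 97/11,26 , 42,57, 60,66.37, 73, 80,95 ]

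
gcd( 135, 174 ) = 3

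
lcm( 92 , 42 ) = 1932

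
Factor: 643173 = 3^1*214391^1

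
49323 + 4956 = 54279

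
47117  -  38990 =8127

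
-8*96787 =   -  774296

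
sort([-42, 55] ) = [ - 42, 55]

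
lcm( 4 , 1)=4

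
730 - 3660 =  - 2930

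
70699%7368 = 4387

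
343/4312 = 7/88 =0.08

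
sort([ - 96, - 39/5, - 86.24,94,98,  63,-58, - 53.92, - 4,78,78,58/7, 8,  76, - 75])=[ - 96, - 86.24, - 75, - 58, - 53.92, - 39/5, - 4,8,58/7 , 63,76 , 78,78,94,98]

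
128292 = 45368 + 82924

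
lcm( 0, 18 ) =0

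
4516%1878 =760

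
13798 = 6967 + 6831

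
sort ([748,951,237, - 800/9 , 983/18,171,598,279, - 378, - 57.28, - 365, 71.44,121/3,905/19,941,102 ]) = [ - 378, - 365, - 800/9 , - 57.28,121/3,905/19, 983/18,71.44,102,  171,237,279,598, 748,941, 951]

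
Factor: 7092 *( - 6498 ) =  - 2^3 * 3^4*19^2 * 197^1 =-46083816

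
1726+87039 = 88765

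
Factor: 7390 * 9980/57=2^3*3^( -1)*5^2*19^(- 1)*499^1*739^1 =73752200/57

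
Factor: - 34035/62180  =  - 2^( - 2 )*3^1*2269^1*3109^( - 1)=- 6807/12436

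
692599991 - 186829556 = 505770435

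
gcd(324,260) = 4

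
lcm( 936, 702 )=2808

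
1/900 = 1/900 = 0.00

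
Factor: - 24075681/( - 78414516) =8025227/26138172  =  2^( - 2)*3^(-1) * 7^1 *167^( - 1)*13043^( - 1) *1146461^1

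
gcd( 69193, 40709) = 1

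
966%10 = 6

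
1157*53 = 61321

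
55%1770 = 55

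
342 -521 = -179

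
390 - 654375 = - 653985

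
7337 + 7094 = 14431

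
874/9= 874/9 =97.11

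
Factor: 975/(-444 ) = - 2^ ( - 2 )*5^2 * 13^1*37^ ( - 1 )=- 325/148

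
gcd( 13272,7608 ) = 24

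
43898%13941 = 2075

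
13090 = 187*70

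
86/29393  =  86/29393  =  0.00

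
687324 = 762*902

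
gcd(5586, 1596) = 798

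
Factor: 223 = 223^1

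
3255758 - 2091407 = 1164351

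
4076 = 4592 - 516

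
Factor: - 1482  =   - 2^1*3^1*13^1*19^1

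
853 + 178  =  1031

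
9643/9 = 1071 + 4/9 = 1071.44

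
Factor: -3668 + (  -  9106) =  - 12774 = -2^1*  3^1*2129^1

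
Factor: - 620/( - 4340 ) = 7^( - 1 ) = 1/7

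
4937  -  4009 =928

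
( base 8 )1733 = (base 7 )2610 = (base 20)297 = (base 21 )250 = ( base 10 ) 987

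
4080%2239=1841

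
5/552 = 5/552=   0.01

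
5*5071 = 25355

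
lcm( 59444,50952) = 356664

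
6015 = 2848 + 3167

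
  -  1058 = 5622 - 6680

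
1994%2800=1994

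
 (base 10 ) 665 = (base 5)10130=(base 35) J0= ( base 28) NL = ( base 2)1010011001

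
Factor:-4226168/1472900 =  -  1056542/368225=- 2^1*5^( - 2)*11^(  -  1)*13^( - 1) *31^1 *103^(  -  1)*17041^1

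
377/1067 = 377/1067 = 0.35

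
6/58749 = 2/19583= 0.00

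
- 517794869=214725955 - 732520824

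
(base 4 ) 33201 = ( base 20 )29d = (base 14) 50d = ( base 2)1111100001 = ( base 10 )993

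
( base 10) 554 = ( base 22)134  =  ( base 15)26E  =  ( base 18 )1ce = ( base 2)1000101010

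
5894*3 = 17682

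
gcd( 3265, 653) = 653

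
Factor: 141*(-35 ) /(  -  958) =2^(  -  1 )*3^1*5^1*7^1*47^1*479^(-1) = 4935/958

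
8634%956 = 30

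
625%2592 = 625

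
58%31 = 27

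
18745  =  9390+9355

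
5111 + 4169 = 9280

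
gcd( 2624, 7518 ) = 2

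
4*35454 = 141816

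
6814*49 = 333886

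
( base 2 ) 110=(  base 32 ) 6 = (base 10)6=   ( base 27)6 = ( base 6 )10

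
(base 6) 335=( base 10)131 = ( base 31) 47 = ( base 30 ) 4b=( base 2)10000011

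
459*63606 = 29195154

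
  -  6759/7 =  - 966 + 3/7 = - 965.57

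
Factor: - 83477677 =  - 83477677^1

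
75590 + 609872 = 685462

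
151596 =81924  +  69672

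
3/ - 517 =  - 3/517 =- 0.01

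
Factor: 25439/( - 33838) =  - 2^(- 1)*7^(  -  1)*2417^( - 1) * 25439^1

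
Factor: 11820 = 2^2*3^1*5^1*197^1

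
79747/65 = 79747/65 = 1226.88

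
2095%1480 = 615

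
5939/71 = 5939/71 =83.65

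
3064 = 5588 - 2524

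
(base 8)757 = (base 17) 1C2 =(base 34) EJ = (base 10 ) 495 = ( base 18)199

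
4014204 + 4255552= 8269756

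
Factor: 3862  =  2^1*1931^1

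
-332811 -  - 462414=129603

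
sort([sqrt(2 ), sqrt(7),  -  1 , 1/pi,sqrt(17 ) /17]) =[ - 1, sqrt( 17 ) /17, 1/pi,sqrt( 2),sqrt( 7 ) ]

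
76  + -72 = 4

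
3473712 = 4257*816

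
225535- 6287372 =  - 6061837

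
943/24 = 943/24= 39.29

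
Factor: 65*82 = 5330 = 2^1*5^1*13^1*41^1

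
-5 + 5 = 0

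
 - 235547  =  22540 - 258087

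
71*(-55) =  - 3905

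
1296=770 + 526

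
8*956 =7648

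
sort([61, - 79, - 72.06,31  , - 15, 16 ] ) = [ - 79, - 72.06, - 15, 16,  31,61] 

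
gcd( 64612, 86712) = 4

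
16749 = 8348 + 8401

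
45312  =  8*5664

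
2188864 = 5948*368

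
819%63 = 0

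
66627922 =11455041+55172881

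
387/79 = 4+71/79 = 4.90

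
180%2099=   180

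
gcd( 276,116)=4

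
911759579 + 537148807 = 1448908386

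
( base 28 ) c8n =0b10010110110111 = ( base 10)9655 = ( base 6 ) 112411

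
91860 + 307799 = 399659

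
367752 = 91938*4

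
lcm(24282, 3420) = 242820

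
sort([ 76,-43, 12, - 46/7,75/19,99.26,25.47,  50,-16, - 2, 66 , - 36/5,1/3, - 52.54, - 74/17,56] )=[ - 52.54  , - 43, - 16,- 36/5,  -  46/7,-74/17, - 2,1/3 , 75/19, 12, 25.47, 50,56,66,76, 99.26]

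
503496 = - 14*( - 35964 )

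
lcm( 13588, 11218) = 964748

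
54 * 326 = 17604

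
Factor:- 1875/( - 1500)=5/4 = 2^( - 2)*5^1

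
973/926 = 1 + 47/926=1.05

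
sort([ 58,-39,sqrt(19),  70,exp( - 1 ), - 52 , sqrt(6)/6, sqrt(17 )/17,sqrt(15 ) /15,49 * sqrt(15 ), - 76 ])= [ - 76, - 52,-39,sqrt (17 )/17,sqrt( 15 ) /15 , exp(-1 ), sqrt( 6)/6,sqrt(19 ), 58 , 70,49*sqrt(15) ]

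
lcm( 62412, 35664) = 249648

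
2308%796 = 716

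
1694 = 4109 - 2415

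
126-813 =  - 687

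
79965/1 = 79965  =  79965.00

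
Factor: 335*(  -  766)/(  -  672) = 2^(  -  4 )*3^(  -  1)*5^1*7^ (-1 )*67^1* 383^1 = 128305/336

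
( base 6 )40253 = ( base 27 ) 76o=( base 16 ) 14a9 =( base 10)5289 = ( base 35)4b4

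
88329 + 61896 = 150225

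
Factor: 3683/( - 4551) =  - 3^(-1)*29^1*37^( - 1 )*41^ (- 1)*127^1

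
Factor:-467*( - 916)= 2^2*229^1*467^1 = 427772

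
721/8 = 90 + 1/8 = 90.12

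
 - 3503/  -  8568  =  3503/8568 = 0.41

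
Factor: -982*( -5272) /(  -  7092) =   -  2^2*3^( - 2 )*197^(-1)*491^1*659^1= - 1294276/1773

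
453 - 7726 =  - 7273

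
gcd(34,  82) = 2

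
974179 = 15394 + 958785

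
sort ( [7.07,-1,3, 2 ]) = [ - 1, 2,3,  7.07]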